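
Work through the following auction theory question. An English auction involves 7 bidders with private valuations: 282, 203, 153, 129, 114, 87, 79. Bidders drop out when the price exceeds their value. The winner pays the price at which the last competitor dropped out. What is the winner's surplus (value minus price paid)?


Step 1: Identify the highest value: 282
Step 2: Identify the second-highest value: 203
Step 3: The final price = second-highest value = 203
Step 4: Surplus = 282 - 203 = 79

79


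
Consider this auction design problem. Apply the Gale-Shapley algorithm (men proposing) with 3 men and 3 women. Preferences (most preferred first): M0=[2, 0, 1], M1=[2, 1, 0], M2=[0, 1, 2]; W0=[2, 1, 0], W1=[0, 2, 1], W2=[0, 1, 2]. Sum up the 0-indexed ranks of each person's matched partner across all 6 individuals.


Step 1: Run Gale-Shapley (men propose, women hold best offer):
  M0 proposes to W2; she accepts
  M1 proposes to W2; rejected
  M1 proposes to W1; she accepts
  M2 proposes to W0; she accepts
Step 2: Final matching: W0-M2, W1-M1, W2-M0
Step 3: 0-indexed ranks (man's rank of his match, then woman's): 0 + 0 + 1 + 2 + 0 + 0
Step 4: Total rank sum = 3

3


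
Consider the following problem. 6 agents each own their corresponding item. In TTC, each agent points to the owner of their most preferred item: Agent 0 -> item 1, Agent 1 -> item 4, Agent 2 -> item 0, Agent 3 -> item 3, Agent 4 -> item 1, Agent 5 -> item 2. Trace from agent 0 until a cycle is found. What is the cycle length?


Step 1: Trace the pointer graph from agent 0: 0 -> 1 -> 4 -> 1
Step 2: A cycle is detected when we revisit agent 1
Step 3: The cycle is: 1 -> 4 -> 1
Step 4: Cycle length = 2

2


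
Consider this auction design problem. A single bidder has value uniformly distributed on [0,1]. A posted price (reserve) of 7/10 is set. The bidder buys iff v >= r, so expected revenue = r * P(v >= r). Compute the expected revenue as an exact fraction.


Step 1: Posted price r = 7/10, value support [0,1]
Step 2: P(v >= r) = (1 - 7/10)/1 = 3/10
Step 3: Expected revenue = r * P(v >= r) = 7/10 * 3/10
Step 4: Revenue = 21/100

21/100


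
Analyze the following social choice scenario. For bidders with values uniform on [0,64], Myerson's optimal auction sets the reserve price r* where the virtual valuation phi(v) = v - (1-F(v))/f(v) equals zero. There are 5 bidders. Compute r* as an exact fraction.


Step 1: For U[0,64], F(v) = v/64 and f(v) = 1/64
Step 2: phi(v) = v - (1 - v/64)/(1/64) = v - (64 - v) = 2v - 64
Step 3: Set phi(r*) = 0: 2r* - 64 = 0
Step 4: r* = 64/2 = 32 (the number of bidders n = 5 does not enter)

32


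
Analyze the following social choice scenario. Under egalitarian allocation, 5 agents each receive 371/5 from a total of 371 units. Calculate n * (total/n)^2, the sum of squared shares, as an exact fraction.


Step 1: Each agent's share = 371/5
Step 2: Square of each share = (371/5)^2 = 137641/25
Step 3: Sum of squares = 5 * 137641/25 = 137641/5

137641/5


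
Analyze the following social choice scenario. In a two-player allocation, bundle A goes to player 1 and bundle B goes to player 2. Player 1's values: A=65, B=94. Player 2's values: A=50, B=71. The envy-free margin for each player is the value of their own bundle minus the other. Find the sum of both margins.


Step 1: Player 1's margin = v1(A) - v1(B) = 65 - 94 = -29
Step 2: Player 2's margin = v2(B) - v2(A) = 71 - 50 = 21
Step 3: Total margin = -29 + 21 = -8

-8


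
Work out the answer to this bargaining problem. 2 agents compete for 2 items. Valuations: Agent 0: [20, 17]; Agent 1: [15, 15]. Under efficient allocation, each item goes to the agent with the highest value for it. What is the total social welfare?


Step 1: For each item, find the maximum value among all agents.
Step 2: Item 0 -> Agent 0 (value 20)
Step 3: Item 1 -> Agent 0 (value 17)
Step 4: Total welfare = 20 + 17 = 37

37


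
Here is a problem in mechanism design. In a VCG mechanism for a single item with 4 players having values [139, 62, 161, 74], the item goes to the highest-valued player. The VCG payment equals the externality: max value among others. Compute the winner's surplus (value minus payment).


Step 1: The winner is the agent with the highest value: agent 2 with value 161
Step 2: Values of other agents: [139, 62, 74]
Step 3: VCG payment = max of others' values = 139
Step 4: Surplus = 161 - 139 = 22

22


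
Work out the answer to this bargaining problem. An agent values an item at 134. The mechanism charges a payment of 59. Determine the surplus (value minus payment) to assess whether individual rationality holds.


Step 1: Surplus = value - payment = 134 - 59 = 75
Step 2: IR is satisfied (surplus >= 0)

75


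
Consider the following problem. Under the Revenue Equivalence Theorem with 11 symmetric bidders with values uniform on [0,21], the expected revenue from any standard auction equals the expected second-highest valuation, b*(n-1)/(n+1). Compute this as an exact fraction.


Step 1: By Revenue Equivalence, expected revenue = b*(n-1)/(n+1)
Step 2: Substituting n = 11, b = 21
Step 3: Revenue = 21*(11-1)/(11+1) = 21*10/12
Step 4: Revenue = 210/12 = 35/2

35/2


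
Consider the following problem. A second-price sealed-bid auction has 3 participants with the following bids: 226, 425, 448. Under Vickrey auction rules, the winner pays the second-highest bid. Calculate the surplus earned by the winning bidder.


Step 1: Sort bids in descending order: 448, 425, 226
Step 2: The winning bid is the highest: 448
Step 3: The payment equals the second-highest bid: 425
Step 4: Surplus = winner's bid - payment = 448 - 425 = 23

23


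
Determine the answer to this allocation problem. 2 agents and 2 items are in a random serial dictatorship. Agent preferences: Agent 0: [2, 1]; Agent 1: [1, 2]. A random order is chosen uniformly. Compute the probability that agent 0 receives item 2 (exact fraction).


Step 1: Agent 0 wants item 2
Step 2: There are 2 possible orderings of agents
Step 3: In 2 orderings, agent 0 gets item 2
Step 4: Probability = 2/2 = 1

1


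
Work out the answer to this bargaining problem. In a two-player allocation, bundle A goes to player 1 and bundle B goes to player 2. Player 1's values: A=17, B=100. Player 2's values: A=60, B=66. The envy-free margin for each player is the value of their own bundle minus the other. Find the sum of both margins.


Step 1: Player 1's margin = v1(A) - v1(B) = 17 - 100 = -83
Step 2: Player 2's margin = v2(B) - v2(A) = 66 - 60 = 6
Step 3: Total margin = -83 + 6 = -77

-77


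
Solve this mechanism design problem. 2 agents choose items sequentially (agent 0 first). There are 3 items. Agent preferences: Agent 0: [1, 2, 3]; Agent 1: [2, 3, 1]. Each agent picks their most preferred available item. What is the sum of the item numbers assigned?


Step 1: Agent 0 picks item 1
Step 2: Agent 1 picks item 2
Step 3: Sum = 1 + 2 = 3

3


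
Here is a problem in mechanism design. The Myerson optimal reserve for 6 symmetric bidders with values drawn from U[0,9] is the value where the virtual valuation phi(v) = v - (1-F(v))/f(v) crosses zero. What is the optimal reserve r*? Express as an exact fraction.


Step 1: For U[0,9], F(v) = v/9 and f(v) = 1/9
Step 2: phi(v) = v - (1 - v/9)/(1/9) = v - (9 - v) = 2v - 9
Step 3: Set phi(r*) = 0: 2r* - 9 = 0
Step 4: r* = 9/2 (the number of bidders n = 6 does not enter)

9/2


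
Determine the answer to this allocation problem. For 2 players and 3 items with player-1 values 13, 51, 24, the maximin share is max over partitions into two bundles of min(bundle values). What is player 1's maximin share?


Step 1: Item values = 13, 51, 24
Step 2: Enumerate all 2-bundle partitions and take the smaller bundle:
  Partition 1: {13} vs {51,24} -> bundles 13, 75; min = 13
  Partition 2: {51} vs {13,24} -> bundles 51, 37; min = 37
  Partition 3: {24} vs {13,51} -> bundles 24, 64; min = 24
Step 3: MMS = max(13, 37, 24) = 37

37


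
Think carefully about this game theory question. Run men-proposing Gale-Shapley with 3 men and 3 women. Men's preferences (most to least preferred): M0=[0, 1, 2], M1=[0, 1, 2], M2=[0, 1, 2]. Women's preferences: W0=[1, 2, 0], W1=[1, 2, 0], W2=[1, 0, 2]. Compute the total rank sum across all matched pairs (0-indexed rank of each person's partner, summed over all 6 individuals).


Step 1: Run Gale-Shapley (men propose, women hold best offer):
  M0 proposes to W0; she accepts
  M1 proposes to W0; she switches from M0
  M2 proposes to W0; rejected
  M2 proposes to W1; she accepts
  M0 proposes to W1; rejected
  M0 proposes to W2; she accepts
Step 2: Final matching: W0-M1, W1-M2, W2-M0
Step 3: 0-indexed ranks (man's rank of his match, then woman's): 0 + 0 + 1 + 1 + 2 + 1
Step 4: Total rank sum = 5

5


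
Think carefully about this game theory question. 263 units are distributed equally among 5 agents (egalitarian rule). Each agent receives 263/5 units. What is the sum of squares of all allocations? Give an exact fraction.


Step 1: Each agent's share = 263/5
Step 2: Square of each share = (263/5)^2 = 69169/25
Step 3: Sum of squares = 5 * 69169/25 = 69169/5

69169/5


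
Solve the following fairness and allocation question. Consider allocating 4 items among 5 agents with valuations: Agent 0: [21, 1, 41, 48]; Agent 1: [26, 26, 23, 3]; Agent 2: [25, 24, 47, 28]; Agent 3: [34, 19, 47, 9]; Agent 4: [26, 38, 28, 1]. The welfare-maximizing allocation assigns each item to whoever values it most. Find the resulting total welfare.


Step 1: For each item, find the maximum value among all agents.
Step 2: Item 0 -> Agent 3 (value 34)
Step 3: Item 1 -> Agent 4 (value 38)
Step 4: Item 2 -> Agent 2 (value 47)
Step 5: Item 3 -> Agent 0 (value 48)
Step 6: Total welfare = 34 + 38 + 47 + 48 = 167

167


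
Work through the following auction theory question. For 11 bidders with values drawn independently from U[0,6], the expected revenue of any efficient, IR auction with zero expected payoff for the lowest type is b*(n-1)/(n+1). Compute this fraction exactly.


Step 1: By Revenue Equivalence, expected revenue = b*(n-1)/(n+1)
Step 2: Substituting n = 11, b = 6
Step 3: Revenue = 6*(11-1)/(11+1) = 6*10/12
Step 4: Revenue = 60/12 = 5

5


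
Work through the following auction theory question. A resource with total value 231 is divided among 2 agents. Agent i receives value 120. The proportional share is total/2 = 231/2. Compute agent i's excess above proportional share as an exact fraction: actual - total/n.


Step 1: Proportional share = 231/2
Step 2: Agent's actual allocation = 120
Step 3: Excess = 120 - 231/2 = 9/2

9/2


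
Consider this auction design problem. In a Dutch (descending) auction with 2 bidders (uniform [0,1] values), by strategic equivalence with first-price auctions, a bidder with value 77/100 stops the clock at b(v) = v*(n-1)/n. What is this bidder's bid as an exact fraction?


Step 1: Dutch auctions are strategically equivalent to first-price auctions
Step 2: The equilibrium bid is b(v) = v*(n-1)/n
Step 3: b = 77/100 * 1/2
Step 4: b = 77/200

77/200


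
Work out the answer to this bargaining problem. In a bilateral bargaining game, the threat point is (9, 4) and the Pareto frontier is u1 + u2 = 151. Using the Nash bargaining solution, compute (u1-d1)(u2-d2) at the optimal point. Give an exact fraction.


Step 1: The Nash solution splits surplus symmetrically above the disagreement point
Step 2: u1 = (total + d1 - d2)/2 = (151 + 9 - 4)/2 = 78
Step 3: u2 = (total - d1 + d2)/2 = (151 - 9 + 4)/2 = 73
Step 4: Nash product = (78 - 9) * (73 - 4)
Step 5: = 69 * 69 = 4761

4761


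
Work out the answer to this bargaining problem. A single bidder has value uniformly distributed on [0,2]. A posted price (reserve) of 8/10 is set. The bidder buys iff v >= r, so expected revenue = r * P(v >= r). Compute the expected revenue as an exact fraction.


Step 1: Posted price r = 4/5, value support [0,2]
Step 2: P(v >= r) = (2 - 4/5)/2 = 3/5
Step 3: Expected revenue = r * P(v >= r) = 4/5 * 3/5
Step 4: Revenue = 12/25

12/25


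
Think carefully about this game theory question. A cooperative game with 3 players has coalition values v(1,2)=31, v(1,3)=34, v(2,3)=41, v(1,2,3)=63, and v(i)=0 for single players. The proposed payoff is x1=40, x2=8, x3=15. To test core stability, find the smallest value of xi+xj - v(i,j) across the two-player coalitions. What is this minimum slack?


Step 1: Slack for coalition (1,2): x1+x2 - v12 = 48 - 31 = 17
Step 2: Slack for coalition (1,3): x1+x3 - v13 = 55 - 34 = 21
Step 3: Slack for coalition (2,3): x2+x3 - v23 = 23 - 41 = -18
Step 4: Minimum slack = min(17, 21, -18) = -18, attained by (2,3); coalition (2,3) can block (slack < 0), so the allocation is not in the core

-18


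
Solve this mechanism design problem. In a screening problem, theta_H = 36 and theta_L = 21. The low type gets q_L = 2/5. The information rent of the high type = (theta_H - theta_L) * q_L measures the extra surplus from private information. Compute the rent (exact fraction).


Step 1: theta_H - theta_L = 36 - 21 = 15
Step 2: Information rent = (theta_H - theta_L) * q_L
Step 3: = 15 * 2/5
Step 4: = 6

6


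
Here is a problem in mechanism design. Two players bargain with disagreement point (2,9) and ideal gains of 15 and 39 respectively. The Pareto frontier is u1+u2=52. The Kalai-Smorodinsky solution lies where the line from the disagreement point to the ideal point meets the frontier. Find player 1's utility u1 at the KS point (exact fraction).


Step 1: At the KS point, (u1-d1)/r1 = (u2-d2)/r2 = t and u1+u2 = 52
Step 2: u1 = d1 + r1*t and u2 = d2 + r2*t, so (d1 + r1*t) + (d2 + r2*t) = 52
Step 3: t = (52 - 2 - 9)/(15 + 39) = 41/54
Step 4: u1 = d1 + r1*t = 2 + 15 * 41/54 = 241/18
Step 5: (Check: u2 = d2 + r2*t = 695/18; u1+u2 = 241/18 + 695/18 = 52, on the frontier.)

241/18


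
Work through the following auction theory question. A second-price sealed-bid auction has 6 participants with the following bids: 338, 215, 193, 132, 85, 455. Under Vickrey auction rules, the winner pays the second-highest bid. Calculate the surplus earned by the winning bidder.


Step 1: Sort bids in descending order: 455, 338, 215, 193, 132, 85
Step 2: The winning bid is the highest: 455
Step 3: The payment equals the second-highest bid: 338
Step 4: Surplus = winner's bid - payment = 455 - 338 = 117

117


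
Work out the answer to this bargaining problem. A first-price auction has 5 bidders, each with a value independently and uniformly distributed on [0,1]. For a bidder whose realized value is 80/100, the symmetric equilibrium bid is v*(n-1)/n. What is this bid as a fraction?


Step 1: The symmetric BNE bidding function is b(v) = v * (n-1) / n
Step 2: Substitute v = 4/5 and n = 5
Step 3: b = 4/5 * 4/5
Step 4: b = 16/25

16/25


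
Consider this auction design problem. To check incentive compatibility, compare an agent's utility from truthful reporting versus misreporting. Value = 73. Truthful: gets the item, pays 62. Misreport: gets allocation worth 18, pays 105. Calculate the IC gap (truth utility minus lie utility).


Step 1: U(truth) = value - payment = 73 - 62 = 11
Step 2: U(lie) = allocation - payment = 18 - 105 = -87
Step 3: IC gap = 11 - (-87) = 98

98


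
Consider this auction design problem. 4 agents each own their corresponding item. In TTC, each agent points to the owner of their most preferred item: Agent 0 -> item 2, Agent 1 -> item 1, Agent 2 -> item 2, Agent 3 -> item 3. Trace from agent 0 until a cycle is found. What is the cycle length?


Step 1: Trace the pointer graph from agent 0: 0 -> 2 -> 2
Step 2: A cycle is detected when we revisit agent 2
Step 3: The cycle is: 2 -> 2
Step 4: Cycle length = 1

1


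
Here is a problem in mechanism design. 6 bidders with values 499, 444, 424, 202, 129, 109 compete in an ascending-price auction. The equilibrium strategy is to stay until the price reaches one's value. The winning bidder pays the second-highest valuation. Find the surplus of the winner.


Step 1: Identify the highest value: 499
Step 2: Identify the second-highest value: 444
Step 3: The final price = second-highest value = 444
Step 4: Surplus = 499 - 444 = 55

55


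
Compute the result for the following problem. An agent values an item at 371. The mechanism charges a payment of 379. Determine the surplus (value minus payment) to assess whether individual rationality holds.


Step 1: Surplus = value - payment = 371 - 379 = -8
Step 2: IR is violated (surplus < 0)

-8


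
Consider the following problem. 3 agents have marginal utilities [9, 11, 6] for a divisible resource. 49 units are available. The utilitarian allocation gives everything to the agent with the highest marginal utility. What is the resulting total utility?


Step 1: The marginal utilities are [9, 11, 6]
Step 2: The highest marginal utility is 11
Step 3: All 49 units go to that agent
Step 4: Total utility = 11 * 49 = 539

539


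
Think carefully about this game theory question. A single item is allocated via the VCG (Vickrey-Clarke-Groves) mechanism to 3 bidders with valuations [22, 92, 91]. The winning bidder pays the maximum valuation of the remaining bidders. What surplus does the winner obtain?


Step 1: The winner is the agent with the highest value: agent 1 with value 92
Step 2: Values of other agents: [22, 91]
Step 3: VCG payment = max of others' values = 91
Step 4: Surplus = 92 - 91 = 1

1


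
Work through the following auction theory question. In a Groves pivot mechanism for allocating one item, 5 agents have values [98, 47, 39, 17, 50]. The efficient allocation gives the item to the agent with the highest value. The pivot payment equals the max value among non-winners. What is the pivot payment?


Step 1: The efficient winner is agent 0 with value 98
Step 2: Other agents' values: [47, 39, 17, 50]
Step 3: Pivot payment = max(others) = 50
Step 4: The winner pays 50

50


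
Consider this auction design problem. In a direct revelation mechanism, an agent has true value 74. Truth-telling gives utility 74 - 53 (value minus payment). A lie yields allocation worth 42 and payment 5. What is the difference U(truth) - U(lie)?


Step 1: U(truth) = value - payment = 74 - 53 = 21
Step 2: U(lie) = allocation - payment = 42 - 5 = 37
Step 3: IC gap = 21 - 37 = -16

-16


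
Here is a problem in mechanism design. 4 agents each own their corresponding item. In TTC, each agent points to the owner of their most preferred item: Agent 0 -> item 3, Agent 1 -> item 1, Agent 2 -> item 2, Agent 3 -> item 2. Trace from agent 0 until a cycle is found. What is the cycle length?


Step 1: Trace the pointer graph from agent 0: 0 -> 3 -> 2 -> 2
Step 2: A cycle is detected when we revisit agent 2
Step 3: The cycle is: 2 -> 2
Step 4: Cycle length = 1

1


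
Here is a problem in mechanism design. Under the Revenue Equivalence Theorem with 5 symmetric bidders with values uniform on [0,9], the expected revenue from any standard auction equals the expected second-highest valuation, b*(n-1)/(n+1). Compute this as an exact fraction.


Step 1: By Revenue Equivalence, expected revenue = b*(n-1)/(n+1)
Step 2: Substituting n = 5, b = 9
Step 3: Revenue = 9*(5-1)/(5+1) = 9*4/6
Step 4: Revenue = 36/6 = 6

6


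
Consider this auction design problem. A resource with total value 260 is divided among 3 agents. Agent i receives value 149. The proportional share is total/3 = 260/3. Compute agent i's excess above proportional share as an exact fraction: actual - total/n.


Step 1: Proportional share = 260/3
Step 2: Agent's actual allocation = 149
Step 3: Excess = 149 - 260/3 = 187/3

187/3


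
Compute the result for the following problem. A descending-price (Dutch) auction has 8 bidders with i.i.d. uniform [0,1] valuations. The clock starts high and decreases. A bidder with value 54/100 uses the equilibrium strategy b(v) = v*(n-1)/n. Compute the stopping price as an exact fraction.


Step 1: Dutch auctions are strategically equivalent to first-price auctions
Step 2: The equilibrium bid is b(v) = v*(n-1)/n
Step 3: b = 27/50 * 7/8
Step 4: b = 189/400

189/400


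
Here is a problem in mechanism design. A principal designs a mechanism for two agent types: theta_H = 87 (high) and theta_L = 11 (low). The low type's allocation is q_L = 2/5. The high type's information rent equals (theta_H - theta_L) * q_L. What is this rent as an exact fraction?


Step 1: theta_H - theta_L = 87 - 11 = 76
Step 2: Information rent = (theta_H - theta_L) * q_L
Step 3: = 76 * 2/5
Step 4: = 152/5

152/5


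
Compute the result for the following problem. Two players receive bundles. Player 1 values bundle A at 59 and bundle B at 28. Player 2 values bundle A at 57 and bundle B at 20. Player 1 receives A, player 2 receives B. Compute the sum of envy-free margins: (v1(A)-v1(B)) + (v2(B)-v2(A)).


Step 1: Player 1's margin = v1(A) - v1(B) = 59 - 28 = 31
Step 2: Player 2's margin = v2(B) - v2(A) = 20 - 57 = -37
Step 3: Total margin = 31 + -37 = -6

-6


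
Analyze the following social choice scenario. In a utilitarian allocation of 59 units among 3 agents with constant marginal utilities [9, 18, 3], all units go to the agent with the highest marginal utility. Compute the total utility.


Step 1: The marginal utilities are [9, 18, 3]
Step 2: The highest marginal utility is 18
Step 3: All 59 units go to that agent
Step 4: Total utility = 18 * 59 = 1062

1062


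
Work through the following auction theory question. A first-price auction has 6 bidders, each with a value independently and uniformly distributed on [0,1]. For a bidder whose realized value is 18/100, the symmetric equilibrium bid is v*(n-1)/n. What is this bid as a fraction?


Step 1: The symmetric BNE bidding function is b(v) = v * (n-1) / n
Step 2: Substitute v = 9/50 and n = 6
Step 3: b = 9/50 * 5/6
Step 4: b = 3/20

3/20


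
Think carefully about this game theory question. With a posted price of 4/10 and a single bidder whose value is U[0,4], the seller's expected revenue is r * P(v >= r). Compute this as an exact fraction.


Step 1: Posted price r = 2/5, value support [0,4]
Step 2: P(v >= r) = (4 - 2/5)/4 = 9/10
Step 3: Expected revenue = r * P(v >= r) = 2/5 * 9/10
Step 4: Revenue = 9/25

9/25


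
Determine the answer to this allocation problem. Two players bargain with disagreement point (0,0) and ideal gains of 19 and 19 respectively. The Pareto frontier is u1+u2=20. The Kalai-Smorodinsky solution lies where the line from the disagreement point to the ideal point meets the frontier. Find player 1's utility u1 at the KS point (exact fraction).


Step 1: At the KS point, (u1-d1)/r1 = (u2-d2)/r2 = t and u1+u2 = 20
Step 2: u1 = d1 + r1*t and u2 = d2 + r2*t, so (d1 + r1*t) + (d2 + r2*t) = 20
Step 3: t = (20 - 0 - 0)/(19 + 19) = 20/38 = 10/19
Step 4: u1 = d1 + r1*t = 0 + 19 * 10/19 = 10
Step 5: (Check: u2 = d2 + r2*t = 10; u1+u2 = 10 + 10 = 20, on the frontier.)

10


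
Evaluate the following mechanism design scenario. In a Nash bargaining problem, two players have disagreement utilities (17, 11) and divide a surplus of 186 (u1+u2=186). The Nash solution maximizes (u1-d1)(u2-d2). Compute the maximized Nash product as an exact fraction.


Step 1: The Nash solution splits surplus symmetrically above the disagreement point
Step 2: u1 = (total + d1 - d2)/2 = (186 + 17 - 11)/2 = 96
Step 3: u2 = (total - d1 + d2)/2 = (186 - 17 + 11)/2 = 90
Step 4: Nash product = (96 - 17) * (90 - 11)
Step 5: = 79 * 79 = 6241

6241


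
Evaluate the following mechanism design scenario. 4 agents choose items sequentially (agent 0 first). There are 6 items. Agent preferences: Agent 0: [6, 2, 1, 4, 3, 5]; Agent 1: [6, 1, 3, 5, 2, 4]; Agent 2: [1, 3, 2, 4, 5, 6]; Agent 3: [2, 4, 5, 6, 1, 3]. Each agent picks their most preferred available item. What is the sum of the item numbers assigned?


Step 1: Agent 0 picks item 6
Step 2: Agent 1 picks item 1
Step 3: Agent 2 picks item 3
Step 4: Agent 3 picks item 2
Step 5: Sum = 6 + 1 + 3 + 2 = 12

12


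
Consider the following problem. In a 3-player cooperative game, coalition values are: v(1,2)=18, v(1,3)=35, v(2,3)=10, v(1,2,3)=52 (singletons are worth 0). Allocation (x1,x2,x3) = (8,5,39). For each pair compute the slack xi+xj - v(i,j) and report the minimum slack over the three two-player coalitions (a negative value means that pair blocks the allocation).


Step 1: Slack for coalition (1,2): x1+x2 - v12 = 13 - 18 = -5
Step 2: Slack for coalition (1,3): x1+x3 - v13 = 47 - 35 = 12
Step 3: Slack for coalition (2,3): x2+x3 - v23 = 44 - 10 = 34
Step 4: Minimum slack = min(-5, 12, 34) = -5, attained by (1,2); coalition (1,2) can block (slack < 0), so the allocation is not in the core

-5


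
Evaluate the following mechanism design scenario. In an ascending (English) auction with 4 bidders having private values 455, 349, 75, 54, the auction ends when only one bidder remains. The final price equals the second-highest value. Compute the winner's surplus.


Step 1: Identify the highest value: 455
Step 2: Identify the second-highest value: 349
Step 3: The final price = second-highest value = 349
Step 4: Surplus = 455 - 349 = 106

106


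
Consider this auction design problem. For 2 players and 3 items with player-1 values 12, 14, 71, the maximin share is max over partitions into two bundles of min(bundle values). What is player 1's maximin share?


Step 1: Item values = 12, 14, 71
Step 2: Enumerate all 2-bundle partitions and take the smaller bundle:
  Partition 1: {12} vs {14,71} -> bundles 12, 85; min = 12
  Partition 2: {14} vs {12,71} -> bundles 14, 83; min = 14
  Partition 3: {71} vs {12,14} -> bundles 71, 26; min = 26
Step 3: MMS = max(12, 14, 26) = 26

26


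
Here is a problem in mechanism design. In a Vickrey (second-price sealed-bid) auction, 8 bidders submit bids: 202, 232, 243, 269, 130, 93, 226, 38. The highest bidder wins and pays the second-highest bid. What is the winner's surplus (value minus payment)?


Step 1: Sort bids in descending order: 269, 243, 232, 226, 202, 130, 93, 38
Step 2: The winning bid is the highest: 269
Step 3: The payment equals the second-highest bid: 243
Step 4: Surplus = winner's bid - payment = 269 - 243 = 26

26


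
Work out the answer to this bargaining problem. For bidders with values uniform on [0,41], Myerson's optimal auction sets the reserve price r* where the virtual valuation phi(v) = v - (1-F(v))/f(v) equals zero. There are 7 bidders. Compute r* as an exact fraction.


Step 1: For U[0,41], F(v) = v/41 and f(v) = 1/41
Step 2: phi(v) = v - (1 - v/41)/(1/41) = v - (41 - v) = 2v - 41
Step 3: Set phi(r*) = 0: 2r* - 41 = 0
Step 4: r* = 41/2 (the number of bidders n = 7 does not enter)

41/2


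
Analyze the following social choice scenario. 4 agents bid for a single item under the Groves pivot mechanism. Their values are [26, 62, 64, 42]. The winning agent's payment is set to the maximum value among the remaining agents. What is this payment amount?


Step 1: The efficient winner is agent 2 with value 64
Step 2: Other agents' values: [26, 62, 42]
Step 3: Pivot payment = max(others) = 62
Step 4: The winner pays 62

62


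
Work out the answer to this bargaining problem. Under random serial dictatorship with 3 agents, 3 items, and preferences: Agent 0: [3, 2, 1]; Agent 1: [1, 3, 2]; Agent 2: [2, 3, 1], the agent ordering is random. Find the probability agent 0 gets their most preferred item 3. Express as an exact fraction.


Step 1: Agent 0 wants item 3
Step 2: There are 6 possible orderings of agents
Step 3: In 6 orderings, agent 0 gets item 3
Step 4: Probability = 6/6 = 1

1


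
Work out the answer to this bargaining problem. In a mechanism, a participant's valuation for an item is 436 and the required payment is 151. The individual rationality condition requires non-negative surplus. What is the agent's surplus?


Step 1: Surplus = value - payment = 436 - 151 = 285
Step 2: IR is satisfied (surplus >= 0)

285


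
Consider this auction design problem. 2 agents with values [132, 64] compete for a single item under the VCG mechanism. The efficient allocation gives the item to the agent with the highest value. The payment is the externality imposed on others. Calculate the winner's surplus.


Step 1: The winner is the agent with the highest value: agent 0 with value 132
Step 2: Values of other agents: [64]
Step 3: VCG payment = max of others' values = 64
Step 4: Surplus = 132 - 64 = 68

68


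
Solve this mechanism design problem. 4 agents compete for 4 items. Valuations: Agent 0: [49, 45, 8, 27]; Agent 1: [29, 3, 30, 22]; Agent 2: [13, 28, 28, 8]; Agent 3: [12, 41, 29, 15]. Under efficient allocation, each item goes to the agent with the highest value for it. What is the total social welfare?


Step 1: For each item, find the maximum value among all agents.
Step 2: Item 0 -> Agent 0 (value 49)
Step 3: Item 1 -> Agent 0 (value 45)
Step 4: Item 2 -> Agent 1 (value 30)
Step 5: Item 3 -> Agent 0 (value 27)
Step 6: Total welfare = 49 + 45 + 30 + 27 = 151

151


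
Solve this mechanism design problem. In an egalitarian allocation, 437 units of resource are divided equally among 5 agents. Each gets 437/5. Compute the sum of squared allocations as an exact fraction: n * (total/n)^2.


Step 1: Each agent's share = 437/5
Step 2: Square of each share = (437/5)^2 = 190969/25
Step 3: Sum of squares = 5 * 190969/25 = 190969/5

190969/5


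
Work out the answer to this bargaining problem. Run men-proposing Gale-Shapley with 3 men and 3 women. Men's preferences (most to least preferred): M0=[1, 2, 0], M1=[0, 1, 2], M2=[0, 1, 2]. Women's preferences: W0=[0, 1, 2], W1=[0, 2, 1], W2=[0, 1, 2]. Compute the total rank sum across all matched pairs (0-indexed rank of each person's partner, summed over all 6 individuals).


Step 1: Run Gale-Shapley (men propose, women hold best offer):
  M0 proposes to W1; she accepts
  M1 proposes to W0; she accepts
  M2 proposes to W0; rejected
  M2 proposes to W1; rejected
  M2 proposes to W2; she accepts
Step 2: Final matching: W0-M1, W1-M0, W2-M2
Step 3: 0-indexed ranks (man's rank of his match, then woman's): 0 + 1 + 0 + 0 + 2 + 2
Step 4: Total rank sum = 5

5


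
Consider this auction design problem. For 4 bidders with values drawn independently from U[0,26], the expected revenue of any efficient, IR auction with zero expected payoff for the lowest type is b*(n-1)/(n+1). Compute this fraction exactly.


Step 1: By Revenue Equivalence, expected revenue = b*(n-1)/(n+1)
Step 2: Substituting n = 4, b = 26
Step 3: Revenue = 26*(4-1)/(4+1) = 26*3/5
Step 4: Revenue = 78/5

78/5


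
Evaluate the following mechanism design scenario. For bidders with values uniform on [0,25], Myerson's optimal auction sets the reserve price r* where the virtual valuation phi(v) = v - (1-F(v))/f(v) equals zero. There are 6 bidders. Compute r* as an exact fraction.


Step 1: For U[0,25], F(v) = v/25 and f(v) = 1/25
Step 2: phi(v) = v - (1 - v/25)/(1/25) = v - (25 - v) = 2v - 25
Step 3: Set phi(r*) = 0: 2r* - 25 = 0
Step 4: r* = 25/2 (the number of bidders n = 6 does not enter)

25/2


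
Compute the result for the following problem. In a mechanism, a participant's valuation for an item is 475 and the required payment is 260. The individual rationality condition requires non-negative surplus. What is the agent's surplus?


Step 1: Surplus = value - payment = 475 - 260 = 215
Step 2: IR is satisfied (surplus >= 0)

215


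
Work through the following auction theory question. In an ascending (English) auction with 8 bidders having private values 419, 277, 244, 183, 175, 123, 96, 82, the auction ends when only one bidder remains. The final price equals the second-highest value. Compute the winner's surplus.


Step 1: Identify the highest value: 419
Step 2: Identify the second-highest value: 277
Step 3: The final price = second-highest value = 277
Step 4: Surplus = 419 - 277 = 142

142


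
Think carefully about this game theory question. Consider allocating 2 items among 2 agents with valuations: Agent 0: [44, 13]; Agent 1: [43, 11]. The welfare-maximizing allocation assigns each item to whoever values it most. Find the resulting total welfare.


Step 1: For each item, find the maximum value among all agents.
Step 2: Item 0 -> Agent 0 (value 44)
Step 3: Item 1 -> Agent 0 (value 13)
Step 4: Total welfare = 44 + 13 = 57

57


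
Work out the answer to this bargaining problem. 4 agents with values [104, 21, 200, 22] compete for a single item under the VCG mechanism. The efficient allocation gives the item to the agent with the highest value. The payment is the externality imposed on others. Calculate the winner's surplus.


Step 1: The winner is the agent with the highest value: agent 2 with value 200
Step 2: Values of other agents: [104, 21, 22]
Step 3: VCG payment = max of others' values = 104
Step 4: Surplus = 200 - 104 = 96

96


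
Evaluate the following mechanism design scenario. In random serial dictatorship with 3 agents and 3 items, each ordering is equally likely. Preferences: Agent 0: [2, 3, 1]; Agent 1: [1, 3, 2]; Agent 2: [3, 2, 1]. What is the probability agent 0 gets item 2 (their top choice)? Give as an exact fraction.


Step 1: Agent 0 wants item 2
Step 2: There are 6 possible orderings of agents
Step 3: In 6 orderings, agent 0 gets item 2
Step 4: Probability = 6/6 = 1

1


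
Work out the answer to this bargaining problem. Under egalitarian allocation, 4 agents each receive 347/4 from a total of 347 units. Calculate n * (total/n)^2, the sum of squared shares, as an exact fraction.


Step 1: Each agent's share = 347/4
Step 2: Square of each share = (347/4)^2 = 120409/16
Step 3: Sum of squares = 4 * 120409/16 = 120409/4

120409/4


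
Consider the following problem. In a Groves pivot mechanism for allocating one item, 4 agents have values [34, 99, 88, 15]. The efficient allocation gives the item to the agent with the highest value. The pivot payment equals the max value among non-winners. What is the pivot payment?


Step 1: The efficient winner is agent 1 with value 99
Step 2: Other agents' values: [34, 88, 15]
Step 3: Pivot payment = max(others) = 88
Step 4: The winner pays 88

88


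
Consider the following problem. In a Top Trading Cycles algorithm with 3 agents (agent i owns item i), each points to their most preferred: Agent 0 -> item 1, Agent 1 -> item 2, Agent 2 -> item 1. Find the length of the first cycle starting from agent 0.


Step 1: Trace the pointer graph from agent 0: 0 -> 1 -> 2 -> 1
Step 2: A cycle is detected when we revisit agent 1
Step 3: The cycle is: 1 -> 2 -> 1
Step 4: Cycle length = 2

2


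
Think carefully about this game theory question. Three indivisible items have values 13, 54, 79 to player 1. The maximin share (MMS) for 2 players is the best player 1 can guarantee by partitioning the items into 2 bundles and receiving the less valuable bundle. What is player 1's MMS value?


Step 1: Item values = 13, 54, 79
Step 2: Enumerate all 2-bundle partitions and take the smaller bundle:
  Partition 1: {13} vs {54,79} -> bundles 13, 133; min = 13
  Partition 2: {54} vs {13,79} -> bundles 54, 92; min = 54
  Partition 3: {79} vs {13,54} -> bundles 79, 67; min = 67
Step 3: MMS = max(13, 54, 67) = 67

67


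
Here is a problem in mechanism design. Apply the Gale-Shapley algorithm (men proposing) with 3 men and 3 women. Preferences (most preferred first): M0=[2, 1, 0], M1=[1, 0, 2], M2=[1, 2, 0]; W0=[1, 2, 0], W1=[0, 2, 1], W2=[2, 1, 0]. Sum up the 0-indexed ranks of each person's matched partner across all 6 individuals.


Step 1: Run Gale-Shapley (men propose, women hold best offer):
  M0 proposes to W2; she accepts
  M1 proposes to W1; she accepts
  M2 proposes to W1; she switches from M1
  M1 proposes to W0; she accepts
Step 2: Final matching: W0-M1, W1-M2, W2-M0
Step 3: 0-indexed ranks (man's rank of his match, then woman's): 1 + 0 + 0 + 1 + 0 + 2
Step 4: Total rank sum = 4

4


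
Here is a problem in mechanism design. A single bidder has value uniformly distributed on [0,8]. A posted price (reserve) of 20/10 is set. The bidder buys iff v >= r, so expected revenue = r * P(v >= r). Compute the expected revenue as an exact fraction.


Step 1: Posted price r = 2, value support [0,8]
Step 2: P(v >= r) = (8 - 2)/8 = 3/4
Step 3: Expected revenue = r * P(v >= r) = 2 * 3/4
Step 4: Revenue = 3/2

3/2


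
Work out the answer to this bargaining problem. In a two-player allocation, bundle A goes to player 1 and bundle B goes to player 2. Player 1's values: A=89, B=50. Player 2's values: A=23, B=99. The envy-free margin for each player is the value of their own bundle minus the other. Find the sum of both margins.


Step 1: Player 1's margin = v1(A) - v1(B) = 89 - 50 = 39
Step 2: Player 2's margin = v2(B) - v2(A) = 99 - 23 = 76
Step 3: Total margin = 39 + 76 = 115

115


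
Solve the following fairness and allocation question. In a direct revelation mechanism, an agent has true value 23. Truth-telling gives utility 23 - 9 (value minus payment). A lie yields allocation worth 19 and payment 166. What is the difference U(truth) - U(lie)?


Step 1: U(truth) = value - payment = 23 - 9 = 14
Step 2: U(lie) = allocation - payment = 19 - 166 = -147
Step 3: IC gap = 14 - (-147) = 161

161


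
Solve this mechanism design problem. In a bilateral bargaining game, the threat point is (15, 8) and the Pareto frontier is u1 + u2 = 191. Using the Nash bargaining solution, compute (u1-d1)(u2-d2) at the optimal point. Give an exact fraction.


Step 1: The Nash solution splits surplus symmetrically above the disagreement point
Step 2: u1 = (total + d1 - d2)/2 = (191 + 15 - 8)/2 = 99
Step 3: u2 = (total - d1 + d2)/2 = (191 - 15 + 8)/2 = 92
Step 4: Nash product = (99 - 15) * (92 - 8)
Step 5: = 84 * 84 = 7056

7056


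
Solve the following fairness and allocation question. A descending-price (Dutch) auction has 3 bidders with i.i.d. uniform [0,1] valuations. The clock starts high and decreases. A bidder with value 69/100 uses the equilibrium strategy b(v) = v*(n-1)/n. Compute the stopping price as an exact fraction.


Step 1: Dutch auctions are strategically equivalent to first-price auctions
Step 2: The equilibrium bid is b(v) = v*(n-1)/n
Step 3: b = 69/100 * 2/3
Step 4: b = 23/50

23/50


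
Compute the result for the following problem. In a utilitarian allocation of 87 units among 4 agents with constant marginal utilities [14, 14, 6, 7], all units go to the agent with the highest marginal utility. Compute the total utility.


Step 1: The marginal utilities are [14, 14, 6, 7]
Step 2: The highest marginal utility is 14
Step 3: All 87 units go to that agent
Step 4: Total utility = 14 * 87 = 1218

1218


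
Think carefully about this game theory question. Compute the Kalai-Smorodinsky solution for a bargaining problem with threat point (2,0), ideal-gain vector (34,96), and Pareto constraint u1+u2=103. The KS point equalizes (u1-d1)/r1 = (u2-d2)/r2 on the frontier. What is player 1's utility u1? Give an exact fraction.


Step 1: At the KS point, (u1-d1)/r1 = (u2-d2)/r2 = t and u1+u2 = 103
Step 2: u1 = d1 + r1*t and u2 = d2 + r2*t, so (d1 + r1*t) + (d2 + r2*t) = 103
Step 3: t = (103 - 2 - 0)/(34 + 96) = 101/130
Step 4: u1 = d1 + r1*t = 2 + 34 * 101/130 = 1847/65
Step 5: (Check: u2 = d2 + r2*t = 4848/65; u1+u2 = 1847/65 + 4848/65 = 103, on the frontier.)

1847/65


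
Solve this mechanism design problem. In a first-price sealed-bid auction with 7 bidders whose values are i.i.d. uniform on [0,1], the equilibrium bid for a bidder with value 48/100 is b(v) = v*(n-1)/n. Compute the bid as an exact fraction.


Step 1: The symmetric BNE bidding function is b(v) = v * (n-1) / n
Step 2: Substitute v = 12/25 and n = 7
Step 3: b = 12/25 * 6/7
Step 4: b = 72/175

72/175


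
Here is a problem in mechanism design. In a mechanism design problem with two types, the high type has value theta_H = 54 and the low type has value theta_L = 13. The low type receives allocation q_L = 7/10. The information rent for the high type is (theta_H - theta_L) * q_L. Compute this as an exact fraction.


Step 1: theta_H - theta_L = 54 - 13 = 41
Step 2: Information rent = (theta_H - theta_L) * q_L
Step 3: = 41 * 7/10
Step 4: = 287/10

287/10
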